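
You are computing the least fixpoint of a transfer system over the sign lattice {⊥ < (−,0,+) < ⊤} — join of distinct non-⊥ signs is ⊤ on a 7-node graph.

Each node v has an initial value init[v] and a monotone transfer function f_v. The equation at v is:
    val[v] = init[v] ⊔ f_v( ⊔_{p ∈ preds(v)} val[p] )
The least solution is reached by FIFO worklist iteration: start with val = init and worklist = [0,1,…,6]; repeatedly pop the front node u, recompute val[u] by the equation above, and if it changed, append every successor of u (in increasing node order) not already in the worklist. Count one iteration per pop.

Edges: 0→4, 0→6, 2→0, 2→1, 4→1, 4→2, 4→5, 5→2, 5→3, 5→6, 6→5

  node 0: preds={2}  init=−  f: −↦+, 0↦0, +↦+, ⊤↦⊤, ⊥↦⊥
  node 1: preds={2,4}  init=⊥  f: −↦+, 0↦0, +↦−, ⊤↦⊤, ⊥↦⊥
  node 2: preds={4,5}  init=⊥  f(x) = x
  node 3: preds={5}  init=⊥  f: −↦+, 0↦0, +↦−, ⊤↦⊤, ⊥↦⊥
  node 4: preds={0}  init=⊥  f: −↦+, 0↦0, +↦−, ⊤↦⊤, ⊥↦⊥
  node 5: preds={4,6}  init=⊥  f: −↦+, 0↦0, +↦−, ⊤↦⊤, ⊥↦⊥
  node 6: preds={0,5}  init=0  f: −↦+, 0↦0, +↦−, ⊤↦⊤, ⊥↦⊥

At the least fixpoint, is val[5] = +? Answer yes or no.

Worklist (18 pops):
  #1 pop 0: in=⊥ → − (no change)
  #2 pop 1: in=⊥ → ⊥ (no change)
  #3 pop 2: in=⊥ → ⊥ (no change)
  #4 pop 3: in=⊥ → ⊥ (no change)
  #5 pop 4: in=− → + (was ⊥); enqueue [1,2]
  #6 pop 5: in=⊤ → ⊤ (was ⊥); enqueue [3]
  #7 pop 6: in=⊤ → ⊤ (was 0); enqueue [5]
  #8 pop 1: in=+ → − (was ⊥); enqueue []
  #9 pop 2: in=⊤ → ⊤ (was ⊥); enqueue [0,1]
  #10 pop 3: in=⊤ → ⊤ (was ⊥); enqueue []
  #11 pop 5: in=⊤ → ⊤ (no change)
  #12 pop 0: in=⊤ → ⊤ (was −); enqueue [4,6]
  #13 pop 1: in=⊤ → ⊤ (was −); enqueue []
  #14 pop 4: in=⊤ → ⊤ (was +); enqueue [1,2,5]
  #15 pop 6: in=⊤ → ⊤ (no change)
  #16 pop 1: in=⊤ → ⊤ (no change)
  #17 pop 2: in=⊤ → ⊤ (no change)
  #18 pop 5: in=⊤ → ⊤ (no change)

Fixpoint:
  val[0] = ⊤
  val[1] = ⊤
  val[2] = ⊤
  val[3] = ⊤
  val[4] = ⊤
  val[5] = ⊤
  val[6] = ⊤

no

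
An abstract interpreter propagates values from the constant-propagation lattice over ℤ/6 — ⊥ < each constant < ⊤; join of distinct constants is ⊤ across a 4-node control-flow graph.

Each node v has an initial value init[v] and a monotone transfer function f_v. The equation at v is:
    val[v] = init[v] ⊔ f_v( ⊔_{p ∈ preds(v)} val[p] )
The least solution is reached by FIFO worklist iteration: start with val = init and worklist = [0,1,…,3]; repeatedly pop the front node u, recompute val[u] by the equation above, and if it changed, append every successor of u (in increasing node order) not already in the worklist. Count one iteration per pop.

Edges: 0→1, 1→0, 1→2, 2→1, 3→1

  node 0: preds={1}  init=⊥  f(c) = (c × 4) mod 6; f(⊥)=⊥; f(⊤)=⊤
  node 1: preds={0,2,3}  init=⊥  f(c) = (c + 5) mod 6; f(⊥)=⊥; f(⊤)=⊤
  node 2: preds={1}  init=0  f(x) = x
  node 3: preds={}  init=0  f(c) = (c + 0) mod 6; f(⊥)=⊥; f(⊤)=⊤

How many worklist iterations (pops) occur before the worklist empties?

Iteration log — 9 steps:
  step 1. node 0  ⊔preds=⊥  new=⊥  stable
  step 2. node 1  ⊔preds=0  new=5  old=⊥  +wl: 0
  step 3. node 2  ⊔preds=5  new=⊤  old=0  +wl: 1
  step 4. node 3  ⊔preds=⊥  new=0  stable
  step 5. node 0  ⊔preds=5  new=2  old=⊥  +wl: 
  step 6. node 1  ⊔preds=⊤  new=⊤  old=5  +wl: 0,2
  step 7. node 0  ⊔preds=⊤  new=⊤  old=2  +wl: 1
  step 8. node 2  ⊔preds=⊤  new=⊤  stable
  step 9. node 1  ⊔preds=⊤  new=⊤  stable

Least fixpoint reached:
  node 0: ⊤
  node 1: ⊤
  node 2: ⊤
  node 3: 0

9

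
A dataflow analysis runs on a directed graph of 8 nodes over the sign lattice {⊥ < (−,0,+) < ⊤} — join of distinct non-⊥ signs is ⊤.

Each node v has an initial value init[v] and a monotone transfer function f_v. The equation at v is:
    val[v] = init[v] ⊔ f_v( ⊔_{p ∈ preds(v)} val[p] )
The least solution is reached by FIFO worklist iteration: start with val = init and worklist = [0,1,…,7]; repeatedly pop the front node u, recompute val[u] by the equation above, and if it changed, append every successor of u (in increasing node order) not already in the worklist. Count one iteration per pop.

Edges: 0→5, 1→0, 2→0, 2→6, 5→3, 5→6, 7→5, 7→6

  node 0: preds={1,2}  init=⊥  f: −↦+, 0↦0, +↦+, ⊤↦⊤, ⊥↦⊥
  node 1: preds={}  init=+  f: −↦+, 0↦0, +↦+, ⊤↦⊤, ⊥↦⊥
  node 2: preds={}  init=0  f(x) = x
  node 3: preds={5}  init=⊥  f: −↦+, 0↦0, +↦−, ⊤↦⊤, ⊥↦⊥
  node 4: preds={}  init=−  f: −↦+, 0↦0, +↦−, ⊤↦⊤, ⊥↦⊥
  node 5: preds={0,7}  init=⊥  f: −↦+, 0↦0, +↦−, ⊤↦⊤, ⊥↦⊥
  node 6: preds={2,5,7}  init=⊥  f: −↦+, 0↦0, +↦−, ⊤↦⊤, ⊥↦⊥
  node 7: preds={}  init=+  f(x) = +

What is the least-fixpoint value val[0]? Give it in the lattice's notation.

Trace (9 dequeues):
  [1] u=0 | in ⊤ | out ⊤ | prev ⊥ | push {}
  [2] u=1 | in ⊥ | out + | ==
  [3] u=2 | in ⊥ | out 0 | ==
  [4] u=3 | in ⊥ | out ⊥ | ==
  [5] u=4 | in ⊥ | out − | ==
  [6] u=5 | in ⊤ | out ⊤ | prev ⊥ | push {3}
  [7] u=6 | in ⊤ | out ⊤ | prev ⊥ | push {}
  [8] u=7 | in ⊥ | out + | ==
  [9] u=3 | in ⊤ | out ⊤ | prev ⊥ | push {}

Converged values:
  [0] ⊤
  [1] +
  [2] 0
  [3] ⊤
  [4] −
  [5] ⊤
  [6] ⊤
  [7] +

⊤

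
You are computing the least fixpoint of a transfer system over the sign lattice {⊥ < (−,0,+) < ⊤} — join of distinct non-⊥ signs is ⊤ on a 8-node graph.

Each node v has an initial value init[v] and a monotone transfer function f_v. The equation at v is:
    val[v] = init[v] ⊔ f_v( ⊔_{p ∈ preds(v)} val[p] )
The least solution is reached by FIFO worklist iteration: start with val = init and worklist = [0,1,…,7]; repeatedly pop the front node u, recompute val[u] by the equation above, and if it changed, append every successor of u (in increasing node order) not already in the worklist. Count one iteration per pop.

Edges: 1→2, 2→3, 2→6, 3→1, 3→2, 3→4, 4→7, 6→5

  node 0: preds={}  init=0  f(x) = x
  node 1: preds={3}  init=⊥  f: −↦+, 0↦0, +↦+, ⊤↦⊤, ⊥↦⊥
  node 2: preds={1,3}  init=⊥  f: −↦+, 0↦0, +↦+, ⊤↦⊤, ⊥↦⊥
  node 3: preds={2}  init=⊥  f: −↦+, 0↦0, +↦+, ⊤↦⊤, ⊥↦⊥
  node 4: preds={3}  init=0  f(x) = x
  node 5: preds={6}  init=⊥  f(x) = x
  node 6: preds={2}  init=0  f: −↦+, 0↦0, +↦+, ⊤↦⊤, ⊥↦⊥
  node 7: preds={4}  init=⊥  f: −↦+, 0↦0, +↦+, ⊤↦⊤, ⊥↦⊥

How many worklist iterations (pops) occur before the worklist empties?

Worklist (8 pops):
  #1 pop 0: in=⊥ → 0 (no change)
  #2 pop 1: in=⊥ → ⊥ (no change)
  #3 pop 2: in=⊥ → ⊥ (no change)
  #4 pop 3: in=⊥ → ⊥ (no change)
  #5 pop 4: in=⊥ → 0 (no change)
  #6 pop 5: in=0 → 0 (was ⊥); enqueue []
  #7 pop 6: in=⊥ → 0 (no change)
  #8 pop 7: in=0 → 0 (was ⊥); enqueue []

Fixpoint:
  val[0] = 0
  val[1] = ⊥
  val[2] = ⊥
  val[3] = ⊥
  val[4] = 0
  val[5] = 0
  val[6] = 0
  val[7] = 0

8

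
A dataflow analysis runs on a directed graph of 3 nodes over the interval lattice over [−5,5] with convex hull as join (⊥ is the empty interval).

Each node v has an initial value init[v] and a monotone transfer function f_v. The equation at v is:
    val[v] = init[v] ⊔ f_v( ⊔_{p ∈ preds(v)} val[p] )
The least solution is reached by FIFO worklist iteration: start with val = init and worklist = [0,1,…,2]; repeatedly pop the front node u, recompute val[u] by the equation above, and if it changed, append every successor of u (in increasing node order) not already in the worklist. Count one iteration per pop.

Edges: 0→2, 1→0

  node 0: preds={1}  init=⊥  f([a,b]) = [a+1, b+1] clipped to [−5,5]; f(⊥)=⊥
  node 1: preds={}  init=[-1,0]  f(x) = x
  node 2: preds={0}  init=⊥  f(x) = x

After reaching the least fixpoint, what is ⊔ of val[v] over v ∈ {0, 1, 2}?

Worklist (3 pops):
  #1 pop 0: in=[-1,0] → [0,1] (was ⊥); enqueue []
  #2 pop 1: in=⊥ → [-1,0] (no change)
  #3 pop 2: in=[0,1] → [0,1] (was ⊥); enqueue []

Fixpoint:
  val[0] = [0,1]
  val[1] = [-1,0]
  val[2] = [0,1]

[-1,1]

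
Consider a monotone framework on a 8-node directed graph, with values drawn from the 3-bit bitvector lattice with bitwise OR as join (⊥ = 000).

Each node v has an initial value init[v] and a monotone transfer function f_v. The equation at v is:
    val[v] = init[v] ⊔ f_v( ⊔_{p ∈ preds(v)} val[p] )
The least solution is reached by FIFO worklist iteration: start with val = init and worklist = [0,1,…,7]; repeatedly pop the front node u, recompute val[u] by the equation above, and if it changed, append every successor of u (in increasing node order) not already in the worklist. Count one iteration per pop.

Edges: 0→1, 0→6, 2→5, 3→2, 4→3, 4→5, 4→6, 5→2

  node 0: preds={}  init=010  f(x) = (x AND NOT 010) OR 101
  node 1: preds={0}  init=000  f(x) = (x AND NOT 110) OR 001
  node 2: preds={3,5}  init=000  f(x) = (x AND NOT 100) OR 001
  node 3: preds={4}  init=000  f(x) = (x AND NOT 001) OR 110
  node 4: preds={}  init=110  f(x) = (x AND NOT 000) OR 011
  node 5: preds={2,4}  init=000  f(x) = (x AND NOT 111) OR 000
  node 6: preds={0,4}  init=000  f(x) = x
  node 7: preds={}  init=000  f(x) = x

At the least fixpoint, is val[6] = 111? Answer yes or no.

Trace (11 dequeues):
  [1] u=0 | in 000 | out 111 | prev 010 | push {}
  [2] u=1 | in 111 | out 001 | prev 000 | push {}
  [3] u=2 | in 000 | out 001 | prev 000 | push {}
  [4] u=3 | in 110 | out 110 | prev 000 | push {2}
  [5] u=4 | in 000 | out 111 | prev 110 | push {3}
  [6] u=5 | in 111 | out 000 | ==
  [7] u=6 | in 111 | out 111 | prev 000 | push {}
  [8] u=7 | in 000 | out 000 | ==
  [9] u=2 | in 110 | out 011 | prev 001 | push {5}
  [10] u=3 | in 111 | out 110 | ==
  [11] u=5 | in 111 | out 000 | ==

Converged values:
  [0] 111
  [1] 001
  [2] 011
  [3] 110
  [4] 111
  [5] 000
  [6] 111
  [7] 000

yes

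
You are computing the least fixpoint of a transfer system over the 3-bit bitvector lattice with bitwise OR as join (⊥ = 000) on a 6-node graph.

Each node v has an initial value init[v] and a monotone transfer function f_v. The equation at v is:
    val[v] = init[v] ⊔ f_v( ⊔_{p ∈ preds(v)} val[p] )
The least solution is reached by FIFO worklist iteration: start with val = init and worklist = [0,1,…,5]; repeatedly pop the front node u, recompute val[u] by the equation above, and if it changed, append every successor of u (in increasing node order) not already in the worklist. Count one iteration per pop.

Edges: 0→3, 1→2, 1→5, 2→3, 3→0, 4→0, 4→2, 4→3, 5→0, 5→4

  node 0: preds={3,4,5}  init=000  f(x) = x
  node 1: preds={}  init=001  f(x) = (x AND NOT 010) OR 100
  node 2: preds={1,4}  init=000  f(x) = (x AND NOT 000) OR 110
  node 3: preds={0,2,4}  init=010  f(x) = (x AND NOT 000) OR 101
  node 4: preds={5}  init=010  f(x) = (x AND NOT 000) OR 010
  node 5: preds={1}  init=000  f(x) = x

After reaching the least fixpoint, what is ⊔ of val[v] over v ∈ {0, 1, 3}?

Iteration log — 11 steps:
  step 1. node 0  ⊔preds=010  new=010  old=000  +wl: 
  step 2. node 1  ⊔preds=000  new=101  old=001  +wl: 
  step 3. node 2  ⊔preds=111  new=111  old=000  +wl: 
  step 4. node 3  ⊔preds=111  new=111  old=010  +wl: 0
  step 5. node 4  ⊔preds=000  new=010  stable
  step 6. node 5  ⊔preds=101  new=101  old=000  +wl: 4
  step 7. node 0  ⊔preds=111  new=111  old=010  +wl: 3
  step 8. node 4  ⊔preds=101  new=111  old=010  +wl: 0,2
  step 9. node 3  ⊔preds=111  new=111  stable
  step 10. node 0  ⊔preds=111  new=111  stable
  step 11. node 2  ⊔preds=111  new=111  stable

Least fixpoint reached:
  node 0: 111
  node 1: 101
  node 2: 111
  node 3: 111
  node 4: 111
  node 5: 101

111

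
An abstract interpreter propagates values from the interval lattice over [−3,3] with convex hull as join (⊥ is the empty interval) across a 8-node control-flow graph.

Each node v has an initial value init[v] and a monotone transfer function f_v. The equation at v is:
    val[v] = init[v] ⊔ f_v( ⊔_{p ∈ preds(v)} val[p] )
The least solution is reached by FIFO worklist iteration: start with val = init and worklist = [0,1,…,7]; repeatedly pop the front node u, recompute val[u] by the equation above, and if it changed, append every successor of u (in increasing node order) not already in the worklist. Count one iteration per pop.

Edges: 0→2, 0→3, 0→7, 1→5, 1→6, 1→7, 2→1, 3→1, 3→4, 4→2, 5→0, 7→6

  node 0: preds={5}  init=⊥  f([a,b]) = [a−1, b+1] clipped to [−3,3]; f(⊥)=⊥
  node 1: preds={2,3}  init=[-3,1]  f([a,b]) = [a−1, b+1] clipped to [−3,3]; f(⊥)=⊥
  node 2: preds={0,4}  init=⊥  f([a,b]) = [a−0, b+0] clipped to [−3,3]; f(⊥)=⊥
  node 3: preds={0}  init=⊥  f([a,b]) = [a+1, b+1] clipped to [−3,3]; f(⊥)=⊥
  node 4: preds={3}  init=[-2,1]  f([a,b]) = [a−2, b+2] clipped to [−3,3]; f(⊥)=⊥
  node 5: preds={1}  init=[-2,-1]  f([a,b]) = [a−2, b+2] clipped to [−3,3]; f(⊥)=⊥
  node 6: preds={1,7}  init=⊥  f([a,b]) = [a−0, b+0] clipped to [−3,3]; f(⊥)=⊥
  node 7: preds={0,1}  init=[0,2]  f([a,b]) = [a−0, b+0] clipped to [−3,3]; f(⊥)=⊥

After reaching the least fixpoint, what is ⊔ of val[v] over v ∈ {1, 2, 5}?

Worklist (22 pops):
  #1 pop 0: in=[-2,-1] → [-3,0] (was ⊥); enqueue []
  #2 pop 1: in=⊥ → [-3,1] (no change)
  #3 pop 2: in=[-3,1] → [-3,1] (was ⊥); enqueue [1]
  #4 pop 3: in=[-3,0] → [-2,1] (was ⊥); enqueue []
  #5 pop 4: in=[-2,1] → [-3,3] (was [-2,1]); enqueue [2]
  #6 pop 5: in=[-3,1] → [-3,3] (was [-2,-1]); enqueue [0]
  #7 pop 6: in=[-3,2] → [-3,2] (was ⊥); enqueue []
  #8 pop 7: in=[-3,1] → [-3,2] (was [0,2]); enqueue [6]
  #9 pop 1: in=[-3,1] → [-3,2] (was [-3,1]); enqueue [5,7]
  #10 pop 2: in=[-3,3] → [-3,3] (was [-3,1]); enqueue [1]
  #11 pop 0: in=[-3,3] → [-3,3] (was [-3,0]); enqueue [2,3]
  #12 pop 6: in=[-3,2] → [-3,2] (no change)
  #13 pop 5: in=[-3,2] → [-3,3] (no change)
  #14 pop 7: in=[-3,3] → [-3,3] (was [-3,2]); enqueue [6]
  #15 pop 1: in=[-3,3] → [-3,3] (was [-3,2]); enqueue [5,7]
  #16 pop 2: in=[-3,3] → [-3,3] (no change)
  #17 pop 3: in=[-3,3] → [-2,3] (was [-2,1]); enqueue [1,4]
  #18 pop 6: in=[-3,3] → [-3,3] (was [-3,2]); enqueue []
  #19 pop 5: in=[-3,3] → [-3,3] (no change)
  #20 pop 7: in=[-3,3] → [-3,3] (no change)
  #21 pop 1: in=[-3,3] → [-3,3] (no change)
  #22 pop 4: in=[-2,3] → [-3,3] (no change)

Fixpoint:
  val[0] = [-3,3]
  val[1] = [-3,3]
  val[2] = [-3,3]
  val[3] = [-2,3]
  val[4] = [-3,3]
  val[5] = [-3,3]
  val[6] = [-3,3]
  val[7] = [-3,3]

[-3,3]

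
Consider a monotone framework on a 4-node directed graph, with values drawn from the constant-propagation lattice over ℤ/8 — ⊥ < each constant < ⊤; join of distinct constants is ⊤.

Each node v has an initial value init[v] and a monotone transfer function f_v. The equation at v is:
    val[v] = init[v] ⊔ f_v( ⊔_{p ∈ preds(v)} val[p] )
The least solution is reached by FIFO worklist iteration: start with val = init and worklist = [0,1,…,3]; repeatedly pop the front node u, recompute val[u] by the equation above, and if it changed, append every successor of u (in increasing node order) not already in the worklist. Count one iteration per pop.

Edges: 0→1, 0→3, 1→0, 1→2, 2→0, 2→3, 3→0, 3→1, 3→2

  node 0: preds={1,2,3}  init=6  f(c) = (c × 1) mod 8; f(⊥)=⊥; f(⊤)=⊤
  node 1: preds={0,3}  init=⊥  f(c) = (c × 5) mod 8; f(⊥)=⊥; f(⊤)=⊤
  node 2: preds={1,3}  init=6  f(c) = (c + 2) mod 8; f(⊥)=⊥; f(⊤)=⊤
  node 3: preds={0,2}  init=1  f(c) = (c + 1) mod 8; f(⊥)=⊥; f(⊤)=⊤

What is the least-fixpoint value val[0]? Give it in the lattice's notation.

⊤

Trace (7 dequeues):
  [1] u=0 | in ⊤ | out ⊤ | prev 6 | push {}
  [2] u=1 | in ⊤ | out ⊤ | prev ⊥ | push {0}
  [3] u=2 | in ⊤ | out ⊤ | prev 6 | push {}
  [4] u=3 | in ⊤ | out ⊤ | prev 1 | push {1,2}
  [5] u=0 | in ⊤ | out ⊤ | ==
  [6] u=1 | in ⊤ | out ⊤ | ==
  [7] u=2 | in ⊤ | out ⊤ | ==

Converged values:
  [0] ⊤
  [1] ⊤
  [2] ⊤
  [3] ⊤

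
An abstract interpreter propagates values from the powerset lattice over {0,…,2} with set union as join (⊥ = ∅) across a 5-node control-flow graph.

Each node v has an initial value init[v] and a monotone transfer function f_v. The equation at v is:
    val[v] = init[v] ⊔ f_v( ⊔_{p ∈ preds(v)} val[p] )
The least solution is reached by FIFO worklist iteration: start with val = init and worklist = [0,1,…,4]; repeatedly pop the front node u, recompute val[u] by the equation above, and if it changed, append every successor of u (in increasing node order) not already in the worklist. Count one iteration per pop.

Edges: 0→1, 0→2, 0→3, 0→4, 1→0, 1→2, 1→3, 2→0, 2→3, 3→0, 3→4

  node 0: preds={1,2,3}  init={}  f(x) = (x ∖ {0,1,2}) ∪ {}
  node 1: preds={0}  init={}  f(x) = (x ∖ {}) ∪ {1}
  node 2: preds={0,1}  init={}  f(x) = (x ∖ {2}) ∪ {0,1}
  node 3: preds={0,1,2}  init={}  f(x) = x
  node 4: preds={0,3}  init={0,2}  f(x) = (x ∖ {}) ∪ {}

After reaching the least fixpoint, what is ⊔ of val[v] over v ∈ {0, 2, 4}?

Worklist (6 pops):
  #1 pop 0: in={} → {} (no change)
  #2 pop 1: in={} → {1} (was {}); enqueue [0]
  #3 pop 2: in={1} → {0,1} (was {}); enqueue []
  #4 pop 3: in={0,1} → {0,1} (was {}); enqueue []
  #5 pop 4: in={0,1} → {0,1,2} (was {0,2}); enqueue []
  #6 pop 0: in={0,1} → {} (no change)

Fixpoint:
  val[0] = {}
  val[1] = {1}
  val[2] = {0,1}
  val[3] = {0,1}
  val[4] = {0,1,2}

{0,1,2}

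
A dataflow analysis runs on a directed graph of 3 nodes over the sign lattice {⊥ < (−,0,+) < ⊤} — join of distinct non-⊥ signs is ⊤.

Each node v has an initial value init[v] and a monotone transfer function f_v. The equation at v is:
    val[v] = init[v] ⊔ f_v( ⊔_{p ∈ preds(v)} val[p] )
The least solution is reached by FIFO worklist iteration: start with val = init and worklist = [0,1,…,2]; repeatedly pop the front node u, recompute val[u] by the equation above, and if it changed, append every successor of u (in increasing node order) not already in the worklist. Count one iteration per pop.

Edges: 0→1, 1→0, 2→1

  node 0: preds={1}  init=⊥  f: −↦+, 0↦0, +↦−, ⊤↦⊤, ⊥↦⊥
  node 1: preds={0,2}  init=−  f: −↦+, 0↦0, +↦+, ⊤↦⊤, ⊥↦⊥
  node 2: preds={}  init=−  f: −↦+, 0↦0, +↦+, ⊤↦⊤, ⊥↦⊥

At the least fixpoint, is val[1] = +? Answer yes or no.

Iteration log — 5 steps:
  step 1. node 0  ⊔preds=−  new=+  old=⊥  +wl: 
  step 2. node 1  ⊔preds=⊤  new=⊤  old=−  +wl: 0
  step 3. node 2  ⊔preds=⊥  new=−  stable
  step 4. node 0  ⊔preds=⊤  new=⊤  old=+  +wl: 1
  step 5. node 1  ⊔preds=⊤  new=⊤  stable

Least fixpoint reached:
  node 0: ⊤
  node 1: ⊤
  node 2: −

no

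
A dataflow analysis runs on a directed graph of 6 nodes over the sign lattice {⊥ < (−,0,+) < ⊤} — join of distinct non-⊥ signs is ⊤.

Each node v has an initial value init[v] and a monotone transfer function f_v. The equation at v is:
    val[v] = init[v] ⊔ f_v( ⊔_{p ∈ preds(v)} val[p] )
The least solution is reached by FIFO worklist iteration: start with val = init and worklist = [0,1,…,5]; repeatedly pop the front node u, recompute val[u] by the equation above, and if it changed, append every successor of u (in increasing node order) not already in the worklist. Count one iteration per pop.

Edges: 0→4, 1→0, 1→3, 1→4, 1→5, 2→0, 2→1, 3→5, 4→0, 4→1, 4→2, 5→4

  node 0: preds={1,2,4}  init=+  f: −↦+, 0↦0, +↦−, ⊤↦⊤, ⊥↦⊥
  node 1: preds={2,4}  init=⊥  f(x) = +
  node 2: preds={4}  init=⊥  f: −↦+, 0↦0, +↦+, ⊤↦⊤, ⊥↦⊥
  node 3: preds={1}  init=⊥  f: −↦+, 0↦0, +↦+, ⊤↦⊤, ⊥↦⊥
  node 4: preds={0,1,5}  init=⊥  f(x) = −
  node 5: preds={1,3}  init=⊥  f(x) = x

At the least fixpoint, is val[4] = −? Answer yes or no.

Iteration log — 12 steps:
  step 1. node 0  ⊔preds=⊥  new=+  stable
  step 2. node 1  ⊔preds=⊥  new=+  old=⊥  +wl: 0
  step 3. node 2  ⊔preds=⊥  new=⊥  stable
  step 4. node 3  ⊔preds=+  new=+  old=⊥  +wl: 
  step 5. node 4  ⊔preds=+  new=−  old=⊥  +wl: 1,2
  step 6. node 5  ⊔preds=+  new=+  old=⊥  +wl: 4
  step 7. node 0  ⊔preds=⊤  new=⊤  old=+  +wl: 
  step 8. node 1  ⊔preds=−  new=+  stable
  step 9. node 2  ⊔preds=−  new=+  old=⊥  +wl: 0,1
  step 10. node 4  ⊔preds=⊤  new=−  stable
  step 11. node 0  ⊔preds=⊤  new=⊤  stable
  step 12. node 1  ⊔preds=⊤  new=+  stable

Least fixpoint reached:
  node 0: ⊤
  node 1: +
  node 2: +
  node 3: +
  node 4: −
  node 5: +

yes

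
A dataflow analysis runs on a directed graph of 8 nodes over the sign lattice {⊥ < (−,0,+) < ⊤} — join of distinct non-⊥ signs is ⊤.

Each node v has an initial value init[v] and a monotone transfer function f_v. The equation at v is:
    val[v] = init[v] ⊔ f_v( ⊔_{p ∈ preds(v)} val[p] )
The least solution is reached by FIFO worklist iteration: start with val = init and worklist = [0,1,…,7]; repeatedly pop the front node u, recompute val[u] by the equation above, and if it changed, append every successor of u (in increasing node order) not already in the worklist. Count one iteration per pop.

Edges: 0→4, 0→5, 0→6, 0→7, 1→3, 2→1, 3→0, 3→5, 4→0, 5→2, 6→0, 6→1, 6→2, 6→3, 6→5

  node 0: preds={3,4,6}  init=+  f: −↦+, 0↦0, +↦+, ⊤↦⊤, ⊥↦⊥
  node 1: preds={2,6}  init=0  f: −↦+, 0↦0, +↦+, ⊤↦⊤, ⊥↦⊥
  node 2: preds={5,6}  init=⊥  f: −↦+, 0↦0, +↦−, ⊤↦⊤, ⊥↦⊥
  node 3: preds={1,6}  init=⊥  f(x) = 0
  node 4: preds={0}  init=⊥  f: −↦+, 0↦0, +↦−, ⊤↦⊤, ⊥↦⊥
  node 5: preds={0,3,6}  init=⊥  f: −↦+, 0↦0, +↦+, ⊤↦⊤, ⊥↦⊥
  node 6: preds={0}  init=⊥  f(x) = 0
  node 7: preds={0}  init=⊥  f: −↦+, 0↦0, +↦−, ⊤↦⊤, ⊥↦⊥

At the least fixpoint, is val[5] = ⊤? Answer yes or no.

Worklist (17 pops):
  #1 pop 0: in=⊥ → + (no change)
  #2 pop 1: in=⊥ → 0 (no change)
  #3 pop 2: in=⊥ → ⊥ (no change)
  #4 pop 3: in=0 → 0 (was ⊥); enqueue [0]
  #5 pop 4: in=+ → − (was ⊥); enqueue []
  #6 pop 5: in=⊤ → ⊤ (was ⊥); enqueue [2]
  #7 pop 6: in=+ → 0 (was ⊥); enqueue [1,3,5]
  #8 pop 7: in=+ → − (was ⊥); enqueue []
  #9 pop 0: in=⊤ → ⊤ (was +); enqueue [4,6,7]
  #10 pop 2: in=⊤ → ⊤ (was ⊥); enqueue []
  #11 pop 1: in=⊤ → ⊤ (was 0); enqueue []
  #12 pop 3: in=⊤ → 0 (no change)
  #13 pop 5: in=⊤ → ⊤ (no change)
  #14 pop 4: in=⊤ → ⊤ (was −); enqueue [0]
  #15 pop 6: in=⊤ → 0 (no change)
  #16 pop 7: in=⊤ → ⊤ (was −); enqueue []
  #17 pop 0: in=⊤ → ⊤ (no change)

Fixpoint:
  val[0] = ⊤
  val[1] = ⊤
  val[2] = ⊤
  val[3] = 0
  val[4] = ⊤
  val[5] = ⊤
  val[6] = 0
  val[7] = ⊤

yes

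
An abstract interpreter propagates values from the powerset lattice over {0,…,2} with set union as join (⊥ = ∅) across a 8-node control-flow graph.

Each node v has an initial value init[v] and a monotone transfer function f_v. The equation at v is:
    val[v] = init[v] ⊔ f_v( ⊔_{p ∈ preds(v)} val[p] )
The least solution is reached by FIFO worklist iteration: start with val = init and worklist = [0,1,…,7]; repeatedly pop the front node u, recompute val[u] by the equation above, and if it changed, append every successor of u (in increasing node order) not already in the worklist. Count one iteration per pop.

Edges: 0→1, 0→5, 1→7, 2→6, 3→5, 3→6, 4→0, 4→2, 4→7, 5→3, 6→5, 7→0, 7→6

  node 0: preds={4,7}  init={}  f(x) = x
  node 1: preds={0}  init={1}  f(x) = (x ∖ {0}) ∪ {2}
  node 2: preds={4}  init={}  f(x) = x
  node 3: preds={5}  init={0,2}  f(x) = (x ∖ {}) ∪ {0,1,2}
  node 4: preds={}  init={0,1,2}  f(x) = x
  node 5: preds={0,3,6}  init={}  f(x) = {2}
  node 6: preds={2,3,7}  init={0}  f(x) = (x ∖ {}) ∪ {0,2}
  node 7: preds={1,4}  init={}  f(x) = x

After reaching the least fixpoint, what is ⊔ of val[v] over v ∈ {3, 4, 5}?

Iteration log — 12 steps:
  step 1. node 0  ⊔preds={0,1,2}  new={0,1,2}  old={}  +wl: 
  step 2. node 1  ⊔preds={0,1,2}  new={1,2}  old={1}  +wl: 
  step 3. node 2  ⊔preds={0,1,2}  new={0,1,2}  old={}  +wl: 
  step 4. node 3  ⊔preds={}  new={0,1,2}  old={0,2}  +wl: 
  step 5. node 4  ⊔preds={}  new={0,1,2}  stable
  step 6. node 5  ⊔preds={0,1,2}  new={2}  old={}  +wl: 3
  step 7. node 6  ⊔preds={0,1,2}  new={0,1,2}  old={0}  +wl: 5
  step 8. node 7  ⊔preds={0,1,2}  new={0,1,2}  old={}  +wl: 0,6
  step 9. node 3  ⊔preds={2}  new={0,1,2}  stable
  step 10. node 5  ⊔preds={0,1,2}  new={2}  stable
  step 11. node 0  ⊔preds={0,1,2}  new={0,1,2}  stable
  step 12. node 6  ⊔preds={0,1,2}  new={0,1,2}  stable

Least fixpoint reached:
  node 0: {0,1,2}
  node 1: {1,2}
  node 2: {0,1,2}
  node 3: {0,1,2}
  node 4: {0,1,2}
  node 5: {2}
  node 6: {0,1,2}
  node 7: {0,1,2}

{0,1,2}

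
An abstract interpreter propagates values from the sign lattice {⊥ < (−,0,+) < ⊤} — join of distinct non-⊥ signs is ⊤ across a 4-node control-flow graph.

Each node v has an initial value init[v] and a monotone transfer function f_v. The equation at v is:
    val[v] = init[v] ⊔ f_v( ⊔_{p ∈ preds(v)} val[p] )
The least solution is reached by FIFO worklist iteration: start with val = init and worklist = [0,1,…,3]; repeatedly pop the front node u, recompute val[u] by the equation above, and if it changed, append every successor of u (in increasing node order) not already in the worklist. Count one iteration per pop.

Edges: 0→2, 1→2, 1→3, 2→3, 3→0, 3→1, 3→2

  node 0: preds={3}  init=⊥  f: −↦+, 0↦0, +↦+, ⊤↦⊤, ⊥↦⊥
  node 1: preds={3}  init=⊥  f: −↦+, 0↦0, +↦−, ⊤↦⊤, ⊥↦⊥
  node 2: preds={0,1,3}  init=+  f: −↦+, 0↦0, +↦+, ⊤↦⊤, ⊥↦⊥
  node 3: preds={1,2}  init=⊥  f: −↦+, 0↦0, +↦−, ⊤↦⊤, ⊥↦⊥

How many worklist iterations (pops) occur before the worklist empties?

Trace (12 dequeues):
  [1] u=0 | in ⊥ | out ⊥ | ==
  [2] u=1 | in ⊥ | out ⊥ | ==
  [3] u=2 | in ⊥ | out + | ==
  [4] u=3 | in + | out − | prev ⊥ | push {0,1,2}
  [5] u=0 | in − | out + | prev ⊥ | push {}
  [6] u=1 | in − | out + | prev ⊥ | push {3}
  [7] u=2 | in ⊤ | out ⊤ | prev + | push {}
  [8] u=3 | in ⊤ | out ⊤ | prev − | push {0,1,2}
  [9] u=0 | in ⊤ | out ⊤ | prev + | push {}
  [10] u=1 | in ⊤ | out ⊤ | prev + | push {3}
  [11] u=2 | in ⊤ | out ⊤ | ==
  [12] u=3 | in ⊤ | out ⊤ | ==

Converged values:
  [0] ⊤
  [1] ⊤
  [2] ⊤
  [3] ⊤

12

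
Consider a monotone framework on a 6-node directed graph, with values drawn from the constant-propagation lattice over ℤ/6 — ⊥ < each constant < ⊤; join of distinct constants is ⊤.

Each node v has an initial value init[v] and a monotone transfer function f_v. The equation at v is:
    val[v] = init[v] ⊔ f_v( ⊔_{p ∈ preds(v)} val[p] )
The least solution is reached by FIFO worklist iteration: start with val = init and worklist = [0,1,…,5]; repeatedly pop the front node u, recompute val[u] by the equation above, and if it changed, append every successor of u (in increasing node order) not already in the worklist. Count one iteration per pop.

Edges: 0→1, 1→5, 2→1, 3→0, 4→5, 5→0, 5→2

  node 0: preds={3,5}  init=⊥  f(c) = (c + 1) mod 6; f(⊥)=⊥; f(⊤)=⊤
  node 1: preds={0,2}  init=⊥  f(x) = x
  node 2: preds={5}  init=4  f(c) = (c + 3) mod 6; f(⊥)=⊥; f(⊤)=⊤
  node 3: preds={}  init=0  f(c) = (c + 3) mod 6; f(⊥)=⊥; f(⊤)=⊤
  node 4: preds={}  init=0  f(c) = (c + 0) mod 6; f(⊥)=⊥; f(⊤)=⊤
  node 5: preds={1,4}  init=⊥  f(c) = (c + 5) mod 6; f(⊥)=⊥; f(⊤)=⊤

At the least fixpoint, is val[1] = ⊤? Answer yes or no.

yes

Iteration log — 9 steps:
  step 1. node 0  ⊔preds=0  new=1  old=⊥  +wl: 
  step 2. node 1  ⊔preds=⊤  new=⊤  old=⊥  +wl: 
  step 3. node 2  ⊔preds=⊥  new=4  stable
  step 4. node 3  ⊔preds=⊥  new=0  stable
  step 5. node 4  ⊔preds=⊥  new=0  stable
  step 6. node 5  ⊔preds=⊤  new=⊤  old=⊥  +wl: 0,2
  step 7. node 0  ⊔preds=⊤  new=⊤  old=1  +wl: 1
  step 8. node 2  ⊔preds=⊤  new=⊤  old=4  +wl: 
  step 9. node 1  ⊔preds=⊤  new=⊤  stable

Least fixpoint reached:
  node 0: ⊤
  node 1: ⊤
  node 2: ⊤
  node 3: 0
  node 4: 0
  node 5: ⊤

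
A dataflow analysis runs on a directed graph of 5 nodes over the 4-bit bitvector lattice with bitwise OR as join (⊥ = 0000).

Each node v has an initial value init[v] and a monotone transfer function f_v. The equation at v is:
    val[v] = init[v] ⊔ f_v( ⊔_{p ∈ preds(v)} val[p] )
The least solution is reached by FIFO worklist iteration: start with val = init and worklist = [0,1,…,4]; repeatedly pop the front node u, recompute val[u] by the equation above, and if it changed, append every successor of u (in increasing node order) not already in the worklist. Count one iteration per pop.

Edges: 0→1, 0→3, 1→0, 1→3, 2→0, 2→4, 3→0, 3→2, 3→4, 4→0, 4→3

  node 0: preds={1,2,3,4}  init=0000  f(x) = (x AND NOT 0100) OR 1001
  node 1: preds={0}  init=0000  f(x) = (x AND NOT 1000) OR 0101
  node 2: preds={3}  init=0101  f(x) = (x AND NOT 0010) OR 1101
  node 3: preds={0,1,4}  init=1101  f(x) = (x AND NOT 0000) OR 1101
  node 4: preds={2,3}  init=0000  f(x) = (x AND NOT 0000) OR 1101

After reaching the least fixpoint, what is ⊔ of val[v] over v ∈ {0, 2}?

1101

Worklist (7 pops):
  #1 pop 0: in=1101 → 1001 (was 0000); enqueue []
  #2 pop 1: in=1001 → 0101 (was 0000); enqueue [0]
  #3 pop 2: in=1101 → 1101 (was 0101); enqueue []
  #4 pop 3: in=1101 → 1101 (no change)
  #5 pop 4: in=1101 → 1101 (was 0000); enqueue [3]
  #6 pop 0: in=1101 → 1001 (no change)
  #7 pop 3: in=1101 → 1101 (no change)

Fixpoint:
  val[0] = 1001
  val[1] = 0101
  val[2] = 1101
  val[3] = 1101
  val[4] = 1101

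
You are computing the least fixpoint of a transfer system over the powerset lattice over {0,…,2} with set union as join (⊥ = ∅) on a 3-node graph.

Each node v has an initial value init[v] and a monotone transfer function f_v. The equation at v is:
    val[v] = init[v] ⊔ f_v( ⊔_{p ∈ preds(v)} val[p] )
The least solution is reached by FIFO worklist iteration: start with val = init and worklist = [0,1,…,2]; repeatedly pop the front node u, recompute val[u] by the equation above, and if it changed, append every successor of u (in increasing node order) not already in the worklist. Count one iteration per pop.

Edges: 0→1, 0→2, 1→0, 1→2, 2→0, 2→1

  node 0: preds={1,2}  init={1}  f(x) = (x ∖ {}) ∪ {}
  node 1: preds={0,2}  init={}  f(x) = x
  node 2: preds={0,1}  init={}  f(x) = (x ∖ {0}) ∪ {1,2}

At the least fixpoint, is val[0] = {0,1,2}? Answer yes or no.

Worklist (7 pops):
  #1 pop 0: in={} → {1} (no change)
  #2 pop 1: in={1} → {1} (was {}); enqueue [0]
  #3 pop 2: in={1} → {1,2} (was {}); enqueue [1]
  #4 pop 0: in={1,2} → {1,2} (was {1}); enqueue [2]
  #5 pop 1: in={1,2} → {1,2} (was {1}); enqueue [0]
  #6 pop 2: in={1,2} → {1,2} (no change)
  #7 pop 0: in={1,2} → {1,2} (no change)

Fixpoint:
  val[0] = {1,2}
  val[1] = {1,2}
  val[2] = {1,2}

no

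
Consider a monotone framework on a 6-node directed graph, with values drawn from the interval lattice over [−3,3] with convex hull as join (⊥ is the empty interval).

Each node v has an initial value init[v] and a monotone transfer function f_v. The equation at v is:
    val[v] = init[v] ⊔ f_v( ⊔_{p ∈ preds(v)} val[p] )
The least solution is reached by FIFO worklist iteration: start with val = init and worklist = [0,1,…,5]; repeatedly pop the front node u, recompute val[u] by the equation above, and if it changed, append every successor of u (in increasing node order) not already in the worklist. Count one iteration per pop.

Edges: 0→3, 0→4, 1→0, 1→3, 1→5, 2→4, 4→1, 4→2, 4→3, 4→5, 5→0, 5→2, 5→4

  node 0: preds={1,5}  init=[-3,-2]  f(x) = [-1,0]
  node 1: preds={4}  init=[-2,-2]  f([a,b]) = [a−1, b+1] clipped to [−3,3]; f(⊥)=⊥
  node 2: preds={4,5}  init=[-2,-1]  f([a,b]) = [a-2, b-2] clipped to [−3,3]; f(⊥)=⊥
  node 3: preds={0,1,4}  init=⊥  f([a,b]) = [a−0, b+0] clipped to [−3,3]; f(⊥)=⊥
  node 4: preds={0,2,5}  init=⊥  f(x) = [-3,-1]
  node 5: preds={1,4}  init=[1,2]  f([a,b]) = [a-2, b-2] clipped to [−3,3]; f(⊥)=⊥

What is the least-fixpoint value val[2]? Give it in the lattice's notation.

[-3,0]

Trace (12 dequeues):
  [1] u=0 | in [-2,2] | out [-3,0] | prev [-3,-2] | push {}
  [2] u=1 | in ⊥ | out [-2,-2] | ==
  [3] u=2 | in [1,2] | out [-2,0] | prev [-2,-1] | push {}
  [4] u=3 | in [-3,0] | out [-3,0] | prev ⊥ | push {}
  [5] u=4 | in [-3,2] | out [-3,-1] | prev ⊥ | push {1,2,3}
  [6] u=5 | in [-3,-1] | out [-3,2] | prev [1,2] | push {0,4}
  [7] u=1 | in [-3,-1] | out [-3,0] | prev [-2,-2] | push {5}
  [8] u=2 | in [-3,2] | out [-3,0] | prev [-2,0] | push {}
  [9] u=3 | in [-3,0] | out [-3,0] | ==
  [10] u=0 | in [-3,2] | out [-3,0] | ==
  [11] u=4 | in [-3,2] | out [-3,-1] | ==
  [12] u=5 | in [-3,0] | out [-3,2] | ==

Converged values:
  [0] [-3,0]
  [1] [-3,0]
  [2] [-3,0]
  [3] [-3,0]
  [4] [-3,-1]
  [5] [-3,2]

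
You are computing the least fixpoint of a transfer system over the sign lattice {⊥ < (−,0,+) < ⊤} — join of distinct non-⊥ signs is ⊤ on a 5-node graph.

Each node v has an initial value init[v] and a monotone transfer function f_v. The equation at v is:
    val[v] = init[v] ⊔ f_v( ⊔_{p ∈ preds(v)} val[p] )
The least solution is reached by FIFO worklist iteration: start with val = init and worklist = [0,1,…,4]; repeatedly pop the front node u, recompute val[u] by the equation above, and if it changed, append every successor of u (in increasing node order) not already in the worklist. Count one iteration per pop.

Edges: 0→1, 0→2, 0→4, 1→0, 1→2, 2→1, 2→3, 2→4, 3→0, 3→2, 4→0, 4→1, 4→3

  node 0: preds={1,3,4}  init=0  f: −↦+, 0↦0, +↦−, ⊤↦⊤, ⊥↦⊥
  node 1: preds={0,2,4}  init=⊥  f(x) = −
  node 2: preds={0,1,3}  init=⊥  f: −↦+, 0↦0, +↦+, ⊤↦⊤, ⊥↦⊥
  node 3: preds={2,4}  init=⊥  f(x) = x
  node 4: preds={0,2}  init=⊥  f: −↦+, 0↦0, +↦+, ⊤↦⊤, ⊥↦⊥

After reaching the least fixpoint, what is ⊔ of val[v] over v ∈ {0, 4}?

Iteration log — 10 steps:
  step 1. node 0  ⊔preds=⊥  new=0  stable
  step 2. node 1  ⊔preds=0  new=−  old=⊥  +wl: 0
  step 3. node 2  ⊔preds=⊤  new=⊤  old=⊥  +wl: 1
  step 4. node 3  ⊔preds=⊤  new=⊤  old=⊥  +wl: 2
  step 5. node 4  ⊔preds=⊤  new=⊤  old=⊥  +wl: 3
  step 6. node 0  ⊔preds=⊤  new=⊤  old=0  +wl: 4
  step 7. node 1  ⊔preds=⊤  new=−  stable
  step 8. node 2  ⊔preds=⊤  new=⊤  stable
  step 9. node 3  ⊔preds=⊤  new=⊤  stable
  step 10. node 4  ⊔preds=⊤  new=⊤  stable

Least fixpoint reached:
  node 0: ⊤
  node 1: −
  node 2: ⊤
  node 3: ⊤
  node 4: ⊤

⊤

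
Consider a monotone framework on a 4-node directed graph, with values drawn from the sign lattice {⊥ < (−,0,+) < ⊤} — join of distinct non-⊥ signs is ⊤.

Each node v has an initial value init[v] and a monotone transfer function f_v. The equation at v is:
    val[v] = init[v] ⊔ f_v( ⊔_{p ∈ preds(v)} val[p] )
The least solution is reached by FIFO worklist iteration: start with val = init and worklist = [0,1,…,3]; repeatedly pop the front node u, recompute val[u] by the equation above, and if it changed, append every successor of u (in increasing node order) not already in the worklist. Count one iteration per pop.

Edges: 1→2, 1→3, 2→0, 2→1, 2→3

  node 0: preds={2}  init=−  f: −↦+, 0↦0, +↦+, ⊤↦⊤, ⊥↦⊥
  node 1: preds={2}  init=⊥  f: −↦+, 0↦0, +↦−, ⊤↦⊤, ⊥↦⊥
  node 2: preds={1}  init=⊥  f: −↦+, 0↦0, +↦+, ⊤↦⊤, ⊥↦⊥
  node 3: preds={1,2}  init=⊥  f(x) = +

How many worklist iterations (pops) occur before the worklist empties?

4

Iteration log — 4 steps:
  step 1. node 0  ⊔preds=⊥  new=−  stable
  step 2. node 1  ⊔preds=⊥  new=⊥  stable
  step 3. node 2  ⊔preds=⊥  new=⊥  stable
  step 4. node 3  ⊔preds=⊥  new=+  old=⊥  +wl: 

Least fixpoint reached:
  node 0: −
  node 1: ⊥
  node 2: ⊥
  node 3: +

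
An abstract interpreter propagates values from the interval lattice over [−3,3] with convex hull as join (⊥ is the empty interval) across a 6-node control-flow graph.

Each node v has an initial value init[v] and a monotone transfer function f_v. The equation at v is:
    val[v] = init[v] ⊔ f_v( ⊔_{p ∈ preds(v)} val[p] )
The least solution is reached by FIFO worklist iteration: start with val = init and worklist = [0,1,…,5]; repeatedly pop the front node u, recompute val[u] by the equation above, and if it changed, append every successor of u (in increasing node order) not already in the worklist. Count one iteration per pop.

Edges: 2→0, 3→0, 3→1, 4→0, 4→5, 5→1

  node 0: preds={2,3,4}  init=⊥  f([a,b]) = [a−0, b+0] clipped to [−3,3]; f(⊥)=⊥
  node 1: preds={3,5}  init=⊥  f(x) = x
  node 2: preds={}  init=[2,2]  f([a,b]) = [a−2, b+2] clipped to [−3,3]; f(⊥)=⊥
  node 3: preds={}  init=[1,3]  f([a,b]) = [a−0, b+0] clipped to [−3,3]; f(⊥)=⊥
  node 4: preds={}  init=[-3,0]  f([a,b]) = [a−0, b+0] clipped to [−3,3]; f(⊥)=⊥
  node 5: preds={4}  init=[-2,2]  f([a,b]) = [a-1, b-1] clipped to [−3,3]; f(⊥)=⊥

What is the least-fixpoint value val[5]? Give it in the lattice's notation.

[-3,2]

Trace (7 dequeues):
  [1] u=0 | in [-3,3] | out [-3,3] | prev ⊥ | push {}
  [2] u=1 | in [-2,3] | out [-2,3] | prev ⊥ | push {}
  [3] u=2 | in ⊥ | out [2,2] | ==
  [4] u=3 | in ⊥ | out [1,3] | ==
  [5] u=4 | in ⊥ | out [-3,0] | ==
  [6] u=5 | in [-3,0] | out [-3,2] | prev [-2,2] | push {1}
  [7] u=1 | in [-3,3] | out [-3,3] | prev [-2,3] | push {}

Converged values:
  [0] [-3,3]
  [1] [-3,3]
  [2] [2,2]
  [3] [1,3]
  [4] [-3,0]
  [5] [-3,2]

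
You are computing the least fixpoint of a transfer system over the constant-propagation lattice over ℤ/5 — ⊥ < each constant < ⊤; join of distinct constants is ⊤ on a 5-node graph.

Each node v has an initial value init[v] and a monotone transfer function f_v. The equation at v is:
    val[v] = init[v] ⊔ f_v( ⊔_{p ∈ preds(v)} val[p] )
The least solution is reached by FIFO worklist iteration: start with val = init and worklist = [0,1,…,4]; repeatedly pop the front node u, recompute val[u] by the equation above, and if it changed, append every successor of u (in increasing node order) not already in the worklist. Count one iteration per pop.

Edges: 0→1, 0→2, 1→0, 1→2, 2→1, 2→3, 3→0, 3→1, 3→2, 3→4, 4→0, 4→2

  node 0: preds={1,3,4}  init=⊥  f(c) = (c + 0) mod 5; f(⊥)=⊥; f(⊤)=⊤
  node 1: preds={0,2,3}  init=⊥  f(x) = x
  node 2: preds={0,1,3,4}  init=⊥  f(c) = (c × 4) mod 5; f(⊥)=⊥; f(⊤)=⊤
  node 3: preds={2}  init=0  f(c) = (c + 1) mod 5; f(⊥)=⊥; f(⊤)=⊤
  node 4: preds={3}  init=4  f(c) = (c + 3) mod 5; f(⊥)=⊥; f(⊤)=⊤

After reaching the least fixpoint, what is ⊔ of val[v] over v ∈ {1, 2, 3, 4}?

Iteration log — 8 steps:
  step 1. node 0  ⊔preds=⊤  new=⊤  old=⊥  +wl: 
  step 2. node 1  ⊔preds=⊤  new=⊤  old=⊥  +wl: 0
  step 3. node 2  ⊔preds=⊤  new=⊤  old=⊥  +wl: 1
  step 4. node 3  ⊔preds=⊤  new=⊤  old=0  +wl: 2
  step 5. node 4  ⊔preds=⊤  new=⊤  old=4  +wl: 
  step 6. node 0  ⊔preds=⊤  new=⊤  stable
  step 7. node 1  ⊔preds=⊤  new=⊤  stable
  step 8. node 2  ⊔preds=⊤  new=⊤  stable

Least fixpoint reached:
  node 0: ⊤
  node 1: ⊤
  node 2: ⊤
  node 3: ⊤
  node 4: ⊤

⊤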